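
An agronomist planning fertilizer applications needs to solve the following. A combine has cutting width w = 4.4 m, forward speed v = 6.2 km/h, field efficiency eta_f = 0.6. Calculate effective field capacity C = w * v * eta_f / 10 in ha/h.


C = w * v * eta_f / 10
  = 4.4 * 6.2 * 0.6 / 10
  = 16.37 / 10
  = 1.64 ha/h


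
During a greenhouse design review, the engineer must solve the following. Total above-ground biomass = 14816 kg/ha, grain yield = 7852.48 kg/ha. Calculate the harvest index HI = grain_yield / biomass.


HI = grain_yield / biomass
   = 7852.48 / 14816
   = 0.53


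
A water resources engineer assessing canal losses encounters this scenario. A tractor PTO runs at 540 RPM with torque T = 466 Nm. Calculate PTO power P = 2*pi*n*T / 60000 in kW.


P = 2*pi*n*T / 60000
  = 2*pi * 540 * 466 / 60000
  = 1581100.75 / 60000
  = 26.35 kW


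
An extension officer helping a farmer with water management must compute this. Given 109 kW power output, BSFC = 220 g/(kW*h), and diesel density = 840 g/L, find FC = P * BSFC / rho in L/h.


FC = P * BSFC / rho_fuel
   = 109 * 220 / 840
   = 23980 / 840
   = 28.55 L/h


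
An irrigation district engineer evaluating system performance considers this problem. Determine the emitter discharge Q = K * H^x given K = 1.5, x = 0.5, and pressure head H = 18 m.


Q = K * H^x
  = 1.5 * 18^0.5
  = 1.5 * 4.2426
  = 6.36 L/h


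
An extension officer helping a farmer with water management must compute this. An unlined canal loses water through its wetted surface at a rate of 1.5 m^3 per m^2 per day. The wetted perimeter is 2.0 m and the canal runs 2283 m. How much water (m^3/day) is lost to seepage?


S = C * P * L
  = 1.5 * 2.0 * 2283
  = 6849 m^3/day


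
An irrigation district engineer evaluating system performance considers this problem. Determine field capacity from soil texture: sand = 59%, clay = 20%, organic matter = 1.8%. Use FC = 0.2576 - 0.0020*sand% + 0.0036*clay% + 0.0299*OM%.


FC = 0.2576 - 0.0020*59 + 0.0036*20 + 0.0299*1.8
   = 0.2576 - 0.1180 + 0.0720 + 0.0538
   = 0.2654


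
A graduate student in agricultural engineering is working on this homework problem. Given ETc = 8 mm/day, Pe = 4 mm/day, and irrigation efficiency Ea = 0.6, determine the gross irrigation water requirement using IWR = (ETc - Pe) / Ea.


IWR = (ETc - Pe) / Ea
    = (8 - 4) / 0.6
    = 4 / 0.6
    = 6.67 mm/day


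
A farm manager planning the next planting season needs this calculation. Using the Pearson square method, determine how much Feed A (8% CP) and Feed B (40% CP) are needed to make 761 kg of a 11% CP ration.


parts_A = CP_b - target = 40 - 11 = 29
parts_B = target - CP_a = 11 - 8 = 3
total_parts = 29 + 3 = 32
Feed A = 761 * 29 / 32 = 689.66 kg
Feed B = 761 * 3 / 32 = 71.34 kg

689.66 kg


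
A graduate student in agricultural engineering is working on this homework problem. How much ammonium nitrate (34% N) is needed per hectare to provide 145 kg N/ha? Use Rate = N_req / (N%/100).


Rate = N_required / (N_content / 100)
     = 145 / (34 / 100)
     = 145 / 0.34
     = 426.47 kg/ha


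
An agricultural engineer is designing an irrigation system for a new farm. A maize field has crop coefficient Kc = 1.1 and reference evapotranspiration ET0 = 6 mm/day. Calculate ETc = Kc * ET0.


ETc = Kc * ET0
    = 1.1 * 6
    = 6.60 mm/day


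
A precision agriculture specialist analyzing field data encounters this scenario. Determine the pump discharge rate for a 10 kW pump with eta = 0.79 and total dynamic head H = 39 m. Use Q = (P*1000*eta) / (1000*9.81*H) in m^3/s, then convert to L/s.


Q = (P * 1000 * eta) / (rho * g * H)
  = (10 * 1000 * 0.79) / (1000 * 9.81 * 39)
  = 7900 / 382590
  = 0.02065 m^3/s = 20.65 L/s


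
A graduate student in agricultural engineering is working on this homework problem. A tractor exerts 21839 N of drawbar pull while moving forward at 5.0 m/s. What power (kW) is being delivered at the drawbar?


P = F * v / 1000
  = 21839 * 5.0 / 1000
  = 109195 / 1000
  = 109.20 kW


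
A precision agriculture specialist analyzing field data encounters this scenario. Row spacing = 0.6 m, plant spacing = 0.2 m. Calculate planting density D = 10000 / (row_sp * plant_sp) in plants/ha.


D = 10000 / (row_sp * plant_sp)
  = 10000 / (0.6 * 0.2)
  = 10000 / 0.1200
  = 83333.33 plants/ha


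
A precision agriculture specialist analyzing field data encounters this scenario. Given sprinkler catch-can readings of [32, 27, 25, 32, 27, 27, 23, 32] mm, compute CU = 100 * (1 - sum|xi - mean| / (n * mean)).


xbar = 225 / 8 = 28.125
sum|xi - xbar| = 23.250
CU = 100 * (1 - 23.250 / (8 * 28.125))
   = 100 * (1 - 0.1033)
   = 89.67%


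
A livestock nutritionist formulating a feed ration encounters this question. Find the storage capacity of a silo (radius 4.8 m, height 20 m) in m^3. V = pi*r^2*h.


V = pi * r^2 * h
  = pi * 4.8^2 * 20
  = pi * 23.04 * 20
  = 1447.65 m^3


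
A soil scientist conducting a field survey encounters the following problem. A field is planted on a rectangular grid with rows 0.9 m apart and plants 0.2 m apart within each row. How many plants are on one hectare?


D = 10000 / (row_sp * plant_sp)
  = 10000 / (0.9 * 0.2)
  = 10000 / 0.1800
  = 55555.56 plants/ha


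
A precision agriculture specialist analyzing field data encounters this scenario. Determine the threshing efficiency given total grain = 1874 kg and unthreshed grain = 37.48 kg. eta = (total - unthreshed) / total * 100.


eta = (total - unthreshed) / total * 100
    = (1874 - 37.48) / 1874 * 100
    = 1836.52 / 1874 * 100
    = 98%


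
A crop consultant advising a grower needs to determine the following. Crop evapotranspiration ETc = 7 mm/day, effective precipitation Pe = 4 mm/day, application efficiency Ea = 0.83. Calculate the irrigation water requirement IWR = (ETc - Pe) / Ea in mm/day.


IWR = (ETc - Pe) / Ea
    = (7 - 4) / 0.83
    = 3 / 0.83
    = 3.61 mm/day


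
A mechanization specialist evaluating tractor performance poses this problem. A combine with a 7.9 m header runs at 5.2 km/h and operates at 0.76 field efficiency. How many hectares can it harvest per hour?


C = w * v * eta_f / 10
  = 7.9 * 5.2 * 0.76 / 10
  = 31.22 / 10
  = 3.12 ha/h


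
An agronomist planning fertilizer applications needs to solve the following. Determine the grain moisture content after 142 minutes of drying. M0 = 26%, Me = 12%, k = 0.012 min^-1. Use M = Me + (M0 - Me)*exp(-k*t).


M = Me + (M0 - Me) * e^(-k*t)
  = 12 + (26 - 12) * e^(-0.012*142)
  = 12 + 14 * e^(-1.704)
  = 12 + 14 * 0.18195
  = 12 + 2.5474
  = 14.55%


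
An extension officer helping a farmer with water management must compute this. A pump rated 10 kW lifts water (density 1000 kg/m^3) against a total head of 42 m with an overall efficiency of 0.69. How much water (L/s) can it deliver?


Q = (P * 1000 * eta) / (rho * g * H)
  = (10 * 1000 * 0.69) / (1000 * 9.81 * 42)
  = 6900 / 412020
  = 0.01675 m^3/s = 16.75 L/s


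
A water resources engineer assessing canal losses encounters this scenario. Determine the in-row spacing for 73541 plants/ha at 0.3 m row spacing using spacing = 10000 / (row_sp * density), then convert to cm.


spacing = 10000 / (row_sp * density)
        = 10000 / (0.3 * 73541)
        = 10000 / 22062.30
        = 0.45326 m = 45.33 cm


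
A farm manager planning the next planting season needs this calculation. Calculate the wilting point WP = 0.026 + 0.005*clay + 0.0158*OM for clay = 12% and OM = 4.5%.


WP = 0.026 + 0.005*12 + 0.0158*4.5
   = 0.026 + 0.0600 + 0.0711
   = 0.1571


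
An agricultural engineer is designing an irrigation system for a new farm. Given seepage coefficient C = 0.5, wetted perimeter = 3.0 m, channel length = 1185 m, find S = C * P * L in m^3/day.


S = C * P * L
  = 0.5 * 3.0 * 1185
  = 1777.50 m^3/day


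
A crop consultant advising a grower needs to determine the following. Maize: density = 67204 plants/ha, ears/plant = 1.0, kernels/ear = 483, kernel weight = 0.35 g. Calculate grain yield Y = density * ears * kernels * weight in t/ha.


Y = density * ears * kernels * kw
  = 67204 * 1.0 * 483 * 0.35 g/ha
  = 11360836.20 g/ha
  = 11360.84 kg/ha = 11.36 t/ha


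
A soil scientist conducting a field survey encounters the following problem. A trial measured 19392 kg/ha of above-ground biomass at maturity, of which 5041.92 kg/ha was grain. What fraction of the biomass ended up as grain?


HI = grain_yield / biomass
   = 5041.92 / 19392
   = 0.26


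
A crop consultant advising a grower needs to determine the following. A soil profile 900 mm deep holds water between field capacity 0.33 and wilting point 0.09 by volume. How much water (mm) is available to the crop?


AW = (FC - WP) * D
   = (0.33 - 0.09) * 900
   = 0.24 * 900
   = 216 mm


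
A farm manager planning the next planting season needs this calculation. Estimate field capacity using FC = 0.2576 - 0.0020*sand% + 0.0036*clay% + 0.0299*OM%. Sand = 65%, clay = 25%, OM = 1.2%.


FC = 0.2576 - 0.0020*65 + 0.0036*25 + 0.0299*1.2
   = 0.2576 - 0.1300 + 0.0900 + 0.0359
   = 0.2535


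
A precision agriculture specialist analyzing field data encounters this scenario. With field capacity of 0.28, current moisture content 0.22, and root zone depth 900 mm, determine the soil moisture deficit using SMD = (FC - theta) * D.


SMD = (FC - theta) * D
    = (0.28 - 0.22) * 900
    = 0.060 * 900
    = 54 mm


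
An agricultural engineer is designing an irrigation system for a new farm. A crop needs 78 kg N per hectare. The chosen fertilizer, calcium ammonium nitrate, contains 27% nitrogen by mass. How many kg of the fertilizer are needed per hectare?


Rate = N_required / (N_content / 100)
     = 78 / (27 / 100)
     = 78 / 0.27
     = 288.89 kg/ha


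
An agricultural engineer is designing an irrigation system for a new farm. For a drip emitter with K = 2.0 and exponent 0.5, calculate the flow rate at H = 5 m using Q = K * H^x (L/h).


Q = K * H^x
  = 2.0 * 5^0.5
  = 2.0 * 2.2361
  = 4.47 L/h


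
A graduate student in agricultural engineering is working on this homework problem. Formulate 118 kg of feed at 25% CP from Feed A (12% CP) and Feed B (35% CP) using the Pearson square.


parts_A = CP_b - target = 35 - 25 = 10
parts_B = target - CP_a = 25 - 12 = 13
total_parts = 10 + 13 = 23
Feed A = 118 * 10 / 23 = 51.30 kg
Feed B = 118 * 13 / 23 = 66.70 kg

51.30 kg


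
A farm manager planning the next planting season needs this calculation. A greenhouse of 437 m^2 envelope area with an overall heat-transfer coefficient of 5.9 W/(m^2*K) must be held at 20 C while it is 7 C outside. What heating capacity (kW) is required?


dT = 20 - (7) = 13 K
Q = U * A * dT
  = 5.9 * 437 * 13
  = 33517.90 W = 33.52 kW


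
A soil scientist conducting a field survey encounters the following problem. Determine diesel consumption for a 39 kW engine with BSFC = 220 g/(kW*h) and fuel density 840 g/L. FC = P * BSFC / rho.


FC = P * BSFC / rho_fuel
   = 39 * 220 / 840
   = 8580 / 840
   = 10.21 L/h


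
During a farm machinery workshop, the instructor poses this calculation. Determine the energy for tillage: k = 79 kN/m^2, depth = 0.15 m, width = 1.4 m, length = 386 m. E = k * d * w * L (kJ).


E = k * d * w * L
  = 79 * 0.15 * 1.4 * 386
  = 6403.74 kJ


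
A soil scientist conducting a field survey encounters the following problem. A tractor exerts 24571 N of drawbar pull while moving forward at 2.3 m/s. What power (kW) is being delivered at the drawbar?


P = F * v / 1000
  = 24571 * 2.3 / 1000
  = 56513.30 / 1000
  = 56.51 kW


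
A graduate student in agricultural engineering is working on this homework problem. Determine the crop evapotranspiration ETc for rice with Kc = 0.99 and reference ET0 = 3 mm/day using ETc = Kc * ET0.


ETc = Kc * ET0
    = 0.99 * 3
    = 2.97 mm/day


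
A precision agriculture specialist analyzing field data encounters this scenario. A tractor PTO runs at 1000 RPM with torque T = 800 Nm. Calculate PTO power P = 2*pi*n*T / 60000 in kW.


P = 2*pi*n*T / 60000
  = 2*pi * 1000 * 800 / 60000
  = 5026548.25 / 60000
  = 83.78 kW


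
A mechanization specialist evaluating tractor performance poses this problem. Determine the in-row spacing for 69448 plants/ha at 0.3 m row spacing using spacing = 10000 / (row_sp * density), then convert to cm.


spacing = 10000 / (row_sp * density)
        = 10000 / (0.3 * 69448)
        = 10000 / 20834.40
        = 0.47998 m = 48.00 cm


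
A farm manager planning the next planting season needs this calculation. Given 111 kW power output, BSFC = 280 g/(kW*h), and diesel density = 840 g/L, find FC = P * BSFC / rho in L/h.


FC = P * BSFC / rho_fuel
   = 111 * 280 / 840
   = 31080 / 840
   = 37 L/h


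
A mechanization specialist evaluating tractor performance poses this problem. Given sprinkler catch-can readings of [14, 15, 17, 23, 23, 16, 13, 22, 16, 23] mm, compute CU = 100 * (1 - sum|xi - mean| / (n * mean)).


xbar = 182 / 10 = 18.200
sum|xi - xbar| = 36.400
CU = 100 * (1 - 36.400 / (10 * 18.200))
   = 100 * (1 - 0.2000)
   = 80%


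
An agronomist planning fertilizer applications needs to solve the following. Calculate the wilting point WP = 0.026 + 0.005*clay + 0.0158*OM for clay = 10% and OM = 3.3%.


WP = 0.026 + 0.005*10 + 0.0158*3.3
   = 0.026 + 0.0500 + 0.0521
   = 0.1281


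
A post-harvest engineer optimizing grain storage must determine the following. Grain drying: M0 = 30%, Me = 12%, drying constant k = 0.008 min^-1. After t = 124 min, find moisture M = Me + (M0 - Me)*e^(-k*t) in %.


M = Me + (M0 - Me) * e^(-k*t)
  = 12 + (30 - 12) * e^(-0.008*124)
  = 12 + 18 * e^(-0.992)
  = 12 + 18 * 0.37083
  = 12 + 6.6750
  = 18.68%


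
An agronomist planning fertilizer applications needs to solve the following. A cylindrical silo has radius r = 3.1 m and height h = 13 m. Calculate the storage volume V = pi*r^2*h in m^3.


V = pi * r^2 * h
  = pi * 3.1^2 * 13
  = pi * 9.61 * 13
  = 392.48 m^3


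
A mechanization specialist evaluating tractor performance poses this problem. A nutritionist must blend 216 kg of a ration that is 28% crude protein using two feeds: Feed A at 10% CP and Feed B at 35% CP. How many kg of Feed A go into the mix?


parts_A = CP_b - target = 35 - 28 = 7
parts_B = target - CP_a = 28 - 10 = 18
total_parts = 7 + 18 = 25
Feed A = 216 * 7 / 25 = 60.48 kg
Feed B = 216 * 18 / 25 = 155.52 kg

60.48 kg


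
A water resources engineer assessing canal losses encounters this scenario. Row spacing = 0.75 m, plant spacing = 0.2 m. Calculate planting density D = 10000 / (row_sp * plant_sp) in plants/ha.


D = 10000 / (row_sp * plant_sp)
  = 10000 / (0.75 * 0.2)
  = 10000 / 0.1500
  = 66666.67 plants/ha


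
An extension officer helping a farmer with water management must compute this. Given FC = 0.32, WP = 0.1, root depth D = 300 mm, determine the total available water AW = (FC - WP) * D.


AW = (FC - WP) * D
   = (0.32 - 0.1) * 300
   = 0.22 * 300
   = 66 mm


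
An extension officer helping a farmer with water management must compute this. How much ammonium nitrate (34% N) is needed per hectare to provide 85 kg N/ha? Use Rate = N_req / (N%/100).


Rate = N_required / (N_content / 100)
     = 85 / (34 / 100)
     = 85 / 0.34
     = 250 kg/ha


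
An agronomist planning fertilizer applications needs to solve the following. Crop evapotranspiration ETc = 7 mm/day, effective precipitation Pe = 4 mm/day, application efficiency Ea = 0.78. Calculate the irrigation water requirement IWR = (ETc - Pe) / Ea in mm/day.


IWR = (ETc - Pe) / Ea
    = (7 - 4) / 0.78
    = 3 / 0.78
    = 3.85 mm/day


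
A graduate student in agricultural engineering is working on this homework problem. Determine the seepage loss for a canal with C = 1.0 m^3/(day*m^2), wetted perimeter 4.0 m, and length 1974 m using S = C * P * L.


S = C * P * L
  = 1.0 * 4.0 * 1974
  = 7896 m^3/day


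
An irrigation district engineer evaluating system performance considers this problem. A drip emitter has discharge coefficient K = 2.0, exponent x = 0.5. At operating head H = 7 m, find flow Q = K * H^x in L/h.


Q = K * H^x
  = 2.0 * 7^0.5
  = 2.0 * 2.6458
  = 5.29 L/h


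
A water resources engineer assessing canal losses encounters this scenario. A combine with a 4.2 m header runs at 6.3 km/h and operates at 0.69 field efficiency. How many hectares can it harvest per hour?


C = w * v * eta_f / 10
  = 4.2 * 6.3 * 0.69 / 10
  = 18.26 / 10
  = 1.83 ha/h


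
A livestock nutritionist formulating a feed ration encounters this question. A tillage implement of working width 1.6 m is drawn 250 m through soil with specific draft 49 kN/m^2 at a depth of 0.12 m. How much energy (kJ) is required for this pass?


E = k * d * w * L
  = 49 * 0.12 * 1.6 * 250
  = 2352 kJ


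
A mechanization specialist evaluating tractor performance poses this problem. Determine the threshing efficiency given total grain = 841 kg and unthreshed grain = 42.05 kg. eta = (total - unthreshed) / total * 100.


eta = (total - unthreshed) / total * 100
    = (841 - 42.05) / 841 * 100
    = 798.95 / 841 * 100
    = 95%


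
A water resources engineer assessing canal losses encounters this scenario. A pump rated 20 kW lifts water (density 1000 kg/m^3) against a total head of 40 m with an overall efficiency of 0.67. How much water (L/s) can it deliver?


Q = (P * 1000 * eta) / (rho * g * H)
  = (20 * 1000 * 0.67) / (1000 * 9.81 * 40)
  = 13400 / 392400
  = 0.03415 m^3/s = 34.15 L/s


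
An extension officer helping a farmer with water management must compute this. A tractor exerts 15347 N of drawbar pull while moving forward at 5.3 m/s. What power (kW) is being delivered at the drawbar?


P = F * v / 1000
  = 15347 * 5.3 / 1000
  = 81339.10 / 1000
  = 81.34 kW


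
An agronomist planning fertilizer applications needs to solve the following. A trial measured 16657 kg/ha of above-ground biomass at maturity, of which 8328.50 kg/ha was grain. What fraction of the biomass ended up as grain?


HI = grain_yield / biomass
   = 8328.50 / 16657
   = 0.50


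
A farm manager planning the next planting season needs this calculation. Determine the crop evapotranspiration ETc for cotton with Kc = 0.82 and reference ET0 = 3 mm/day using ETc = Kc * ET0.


ETc = Kc * ET0
    = 0.82 * 3
    = 2.46 mm/day


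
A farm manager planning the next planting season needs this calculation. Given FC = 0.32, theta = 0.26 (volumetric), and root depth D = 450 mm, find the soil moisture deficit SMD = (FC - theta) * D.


SMD = (FC - theta) * D
    = (0.32 - 0.26) * 450
    = 0.060 * 450
    = 27 mm


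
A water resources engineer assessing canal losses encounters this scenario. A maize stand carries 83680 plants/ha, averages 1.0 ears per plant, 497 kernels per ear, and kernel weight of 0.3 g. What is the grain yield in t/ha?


Y = density * ears * kernels * kw
  = 83680 * 1.0 * 497 * 0.3 g/ha
  = 12476688 g/ha
  = 12476.69 kg/ha = 12.48 t/ha


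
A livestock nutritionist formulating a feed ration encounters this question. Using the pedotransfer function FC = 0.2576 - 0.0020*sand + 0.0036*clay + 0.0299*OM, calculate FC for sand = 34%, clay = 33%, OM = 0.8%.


FC = 0.2576 - 0.0020*34 + 0.0036*33 + 0.0299*0.8
   = 0.2576 - 0.0680 + 0.1188 + 0.0239
   = 0.3323


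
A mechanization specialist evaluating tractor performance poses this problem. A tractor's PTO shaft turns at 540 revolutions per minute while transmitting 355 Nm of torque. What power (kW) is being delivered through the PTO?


P = 2*pi*n*T / 60000
  = 2*pi * 540 * 355 / 60000
  = 1204486.62 / 60000
  = 20.07 kW


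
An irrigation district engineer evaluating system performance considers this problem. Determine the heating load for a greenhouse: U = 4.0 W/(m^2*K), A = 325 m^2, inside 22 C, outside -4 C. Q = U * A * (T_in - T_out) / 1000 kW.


dT = 22 - (-4) = 26 K
Q = U * A * dT
  = 4.0 * 325 * 26
  = 33800 W = 33.80 kW


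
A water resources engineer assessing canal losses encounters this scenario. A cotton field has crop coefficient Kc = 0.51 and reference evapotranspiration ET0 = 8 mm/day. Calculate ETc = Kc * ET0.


ETc = Kc * ET0
    = 0.51 * 8
    = 4.08 mm/day


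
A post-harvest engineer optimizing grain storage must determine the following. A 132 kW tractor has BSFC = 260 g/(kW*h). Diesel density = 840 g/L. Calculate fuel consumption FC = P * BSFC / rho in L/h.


FC = P * BSFC / rho_fuel
   = 132 * 260 / 840
   = 34320 / 840
   = 40.86 L/h


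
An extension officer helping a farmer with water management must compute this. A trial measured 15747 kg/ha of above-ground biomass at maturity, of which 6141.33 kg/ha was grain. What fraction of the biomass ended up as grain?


HI = grain_yield / biomass
   = 6141.33 / 15747
   = 0.39


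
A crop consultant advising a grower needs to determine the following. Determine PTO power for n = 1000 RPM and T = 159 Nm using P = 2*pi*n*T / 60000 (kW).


P = 2*pi*n*T / 60000
  = 2*pi * 1000 * 159 / 60000
  = 999026.46 / 60000
  = 16.65 kW


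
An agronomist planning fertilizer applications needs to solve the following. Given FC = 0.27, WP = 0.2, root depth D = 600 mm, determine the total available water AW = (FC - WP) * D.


AW = (FC - WP) * D
   = (0.27 - 0.2) * 600
   = 0.07 * 600
   = 42 mm


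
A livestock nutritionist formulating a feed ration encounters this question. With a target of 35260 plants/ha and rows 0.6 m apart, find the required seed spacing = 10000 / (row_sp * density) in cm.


spacing = 10000 / (row_sp * density)
        = 10000 / (0.6 * 35260)
        = 10000 / 21156
        = 0.47268 m = 47.27 cm


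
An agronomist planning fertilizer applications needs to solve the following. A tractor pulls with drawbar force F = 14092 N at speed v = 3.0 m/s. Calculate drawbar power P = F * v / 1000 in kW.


P = F * v / 1000
  = 14092 * 3.0 / 1000
  = 42276 / 1000
  = 42.28 kW


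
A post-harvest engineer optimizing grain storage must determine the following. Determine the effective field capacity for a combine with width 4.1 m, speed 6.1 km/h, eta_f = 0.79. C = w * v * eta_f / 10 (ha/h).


C = w * v * eta_f / 10
  = 4.1 * 6.1 * 0.79 / 10
  = 19.76 / 10
  = 1.98 ha/h


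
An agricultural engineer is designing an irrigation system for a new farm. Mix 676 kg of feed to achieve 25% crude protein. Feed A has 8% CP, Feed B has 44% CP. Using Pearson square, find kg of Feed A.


parts_A = CP_b - target = 44 - 25 = 19
parts_B = target - CP_a = 25 - 8 = 17
total_parts = 19 + 17 = 36
Feed A = 676 * 19 / 36 = 356.78 kg
Feed B = 676 * 17 / 36 = 319.22 kg

356.78 kg


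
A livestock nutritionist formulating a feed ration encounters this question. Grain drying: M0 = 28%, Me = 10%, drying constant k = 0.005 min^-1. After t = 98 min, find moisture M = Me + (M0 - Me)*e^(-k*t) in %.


M = Me + (M0 - Me) * e^(-k*t)
  = 10 + (28 - 10) * e^(-0.005*98)
  = 10 + 18 * e^(-0.490)
  = 10 + 18 * 0.61263
  = 10 + 11.0273
  = 21.03%


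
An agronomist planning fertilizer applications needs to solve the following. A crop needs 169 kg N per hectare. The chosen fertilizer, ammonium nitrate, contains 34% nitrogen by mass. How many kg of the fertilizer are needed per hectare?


Rate = N_required / (N_content / 100)
     = 169 / (34 / 100)
     = 169 / 0.34
     = 497.06 kg/ha


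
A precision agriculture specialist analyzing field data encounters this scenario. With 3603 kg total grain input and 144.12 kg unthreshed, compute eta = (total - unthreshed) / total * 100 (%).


eta = (total - unthreshed) / total * 100
    = (3603 - 144.12) / 3603 * 100
    = 3458.88 / 3603 * 100
    = 96%


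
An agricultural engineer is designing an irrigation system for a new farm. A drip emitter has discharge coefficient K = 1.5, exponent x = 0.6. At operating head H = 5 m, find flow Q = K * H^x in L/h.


Q = K * H^x
  = 1.5 * 5^0.6
  = 1.5 * 2.6265
  = 3.94 L/h


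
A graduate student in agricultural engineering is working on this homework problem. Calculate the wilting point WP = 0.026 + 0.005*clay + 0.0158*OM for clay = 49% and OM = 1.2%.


WP = 0.026 + 0.005*49 + 0.0158*1.2
   = 0.026 + 0.2450 + 0.0190
   = 0.2900


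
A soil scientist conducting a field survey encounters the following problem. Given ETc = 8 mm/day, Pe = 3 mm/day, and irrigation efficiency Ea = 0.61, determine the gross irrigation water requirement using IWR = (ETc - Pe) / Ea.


IWR = (ETc - Pe) / Ea
    = (8 - 3) / 0.61
    = 5 / 0.61
    = 8.20 mm/day


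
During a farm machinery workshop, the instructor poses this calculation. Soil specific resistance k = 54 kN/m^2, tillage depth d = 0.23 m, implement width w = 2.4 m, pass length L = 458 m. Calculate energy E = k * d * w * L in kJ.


E = k * d * w * L
  = 54 * 0.23 * 2.4 * 458
  = 13652.06 kJ


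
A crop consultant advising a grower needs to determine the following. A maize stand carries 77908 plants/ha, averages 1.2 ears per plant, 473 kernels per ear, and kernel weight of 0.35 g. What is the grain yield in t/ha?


Y = density * ears * kernels * kw
  = 77908 * 1.2 * 473 * 0.35 g/ha
  = 15477203.28 g/ha
  = 15477.20 kg/ha = 15.48 t/ha


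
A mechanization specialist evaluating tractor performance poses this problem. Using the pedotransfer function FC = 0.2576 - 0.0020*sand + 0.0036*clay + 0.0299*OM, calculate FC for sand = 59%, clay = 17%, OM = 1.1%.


FC = 0.2576 - 0.0020*59 + 0.0036*17 + 0.0299*1.1
   = 0.2576 - 0.1180 + 0.0612 + 0.0329
   = 0.2337


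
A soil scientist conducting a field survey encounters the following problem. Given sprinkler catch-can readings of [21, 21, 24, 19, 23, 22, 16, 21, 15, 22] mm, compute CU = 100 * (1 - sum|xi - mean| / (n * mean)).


xbar = 204 / 10 = 20.400
sum|xi - xbar| = 22.400
CU = 100 * (1 - 22.400 / (10 * 20.400))
   = 100 * (1 - 0.1098)
   = 89.02%


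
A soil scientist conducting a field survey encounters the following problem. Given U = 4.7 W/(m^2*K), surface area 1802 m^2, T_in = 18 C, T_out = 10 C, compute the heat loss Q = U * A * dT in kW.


dT = 18 - (10) = 8 K
Q = U * A * dT
  = 4.7 * 1802 * 8
  = 67755.20 W = 67.76 kW


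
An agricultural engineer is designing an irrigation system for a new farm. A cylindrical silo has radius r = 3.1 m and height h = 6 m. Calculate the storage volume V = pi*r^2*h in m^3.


V = pi * r^2 * h
  = pi * 3.1^2 * 6
  = pi * 9.61 * 6
  = 181.14 m^3


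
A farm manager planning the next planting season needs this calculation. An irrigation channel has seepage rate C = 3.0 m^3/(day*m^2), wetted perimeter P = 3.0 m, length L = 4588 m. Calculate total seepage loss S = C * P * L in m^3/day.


S = C * P * L
  = 3.0 * 3.0 * 4588
  = 41292 m^3/day


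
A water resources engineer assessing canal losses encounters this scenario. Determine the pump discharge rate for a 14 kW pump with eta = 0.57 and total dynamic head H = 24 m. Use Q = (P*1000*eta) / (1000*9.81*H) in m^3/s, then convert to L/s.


Q = (P * 1000 * eta) / (rho * g * H)
  = (14 * 1000 * 0.57) / (1000 * 9.81 * 24)
  = 7980 / 235440
  = 0.03389 m^3/s = 33.89 L/s


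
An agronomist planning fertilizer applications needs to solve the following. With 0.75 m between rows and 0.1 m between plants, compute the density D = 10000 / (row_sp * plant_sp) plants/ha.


D = 10000 / (row_sp * plant_sp)
  = 10000 / (0.75 * 0.1)
  = 10000 / 0.0750
  = 133333.33 plants/ha


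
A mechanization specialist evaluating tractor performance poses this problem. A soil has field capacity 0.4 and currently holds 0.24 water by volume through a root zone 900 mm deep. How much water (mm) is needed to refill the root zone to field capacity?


SMD = (FC - theta) * D
    = (0.4 - 0.24) * 900
    = 0.160 * 900
    = 144 mm


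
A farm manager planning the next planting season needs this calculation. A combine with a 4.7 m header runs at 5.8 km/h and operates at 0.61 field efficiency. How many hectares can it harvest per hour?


C = w * v * eta_f / 10
  = 4.7 * 5.8 * 0.61 / 10
  = 16.63 / 10
  = 1.66 ha/h


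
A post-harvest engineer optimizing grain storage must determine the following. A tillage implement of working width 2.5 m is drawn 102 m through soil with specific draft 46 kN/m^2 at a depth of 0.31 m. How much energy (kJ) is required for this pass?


E = k * d * w * L
  = 46 * 0.31 * 2.5 * 102
  = 3636.30 kJ


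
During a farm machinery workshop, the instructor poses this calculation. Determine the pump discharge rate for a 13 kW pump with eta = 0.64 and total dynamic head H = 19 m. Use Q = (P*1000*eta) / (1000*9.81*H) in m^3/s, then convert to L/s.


Q = (P * 1000 * eta) / (rho * g * H)
  = (13 * 1000 * 0.64) / (1000 * 9.81 * 19)
  = 8320 / 186390
  = 0.04464 m^3/s = 44.64 L/s


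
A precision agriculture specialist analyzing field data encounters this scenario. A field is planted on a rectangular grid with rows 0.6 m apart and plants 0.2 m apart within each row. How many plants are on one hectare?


D = 10000 / (row_sp * plant_sp)
  = 10000 / (0.6 * 0.2)
  = 10000 / 0.1200
  = 83333.33 plants/ha


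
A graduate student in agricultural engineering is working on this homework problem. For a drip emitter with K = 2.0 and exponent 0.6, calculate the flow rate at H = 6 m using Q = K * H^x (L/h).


Q = K * H^x
  = 2.0 * 6^0.6
  = 2.0 * 2.9302
  = 5.86 L/h


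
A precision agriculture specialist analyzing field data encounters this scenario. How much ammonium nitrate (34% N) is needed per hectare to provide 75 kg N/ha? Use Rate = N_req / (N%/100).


Rate = N_required / (N_content / 100)
     = 75 / (34 / 100)
     = 75 / 0.34
     = 220.59 kg/ha


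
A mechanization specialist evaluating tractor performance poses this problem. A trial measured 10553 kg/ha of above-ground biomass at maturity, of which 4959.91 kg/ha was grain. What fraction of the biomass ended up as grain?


HI = grain_yield / biomass
   = 4959.91 / 10553
   = 0.47


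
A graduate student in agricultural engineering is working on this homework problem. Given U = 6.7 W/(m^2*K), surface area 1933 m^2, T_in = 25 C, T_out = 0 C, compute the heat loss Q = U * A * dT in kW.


dT = 25 - (0) = 25 K
Q = U * A * dT
  = 6.7 * 1933 * 25
  = 323777.50 W = 323.78 kW


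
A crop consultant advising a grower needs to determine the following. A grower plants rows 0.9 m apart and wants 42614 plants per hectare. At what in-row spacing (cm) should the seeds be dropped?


spacing = 10000 / (row_sp * density)
        = 10000 / (0.9 * 42614)
        = 10000 / 38352.60
        = 0.26074 m = 26.07 cm


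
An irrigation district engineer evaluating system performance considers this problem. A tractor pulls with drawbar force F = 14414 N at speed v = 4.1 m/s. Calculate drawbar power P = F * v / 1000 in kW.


P = F * v / 1000
  = 14414 * 4.1 / 1000
  = 59097.40 / 1000
  = 59.10 kW


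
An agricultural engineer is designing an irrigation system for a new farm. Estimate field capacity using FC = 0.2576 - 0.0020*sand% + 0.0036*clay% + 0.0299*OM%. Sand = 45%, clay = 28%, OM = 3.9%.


FC = 0.2576 - 0.0020*45 + 0.0036*28 + 0.0299*3.9
   = 0.2576 - 0.0900 + 0.1008 + 0.1166
   = 0.3850


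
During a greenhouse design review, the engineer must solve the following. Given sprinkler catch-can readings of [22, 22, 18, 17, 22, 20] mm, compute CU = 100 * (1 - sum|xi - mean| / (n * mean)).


xbar = 121 / 6 = 20.167
sum|xi - xbar| = 11
CU = 100 * (1 - 11 / (6 * 20.167))
   = 100 * (1 - 0.0909)
   = 90.91%


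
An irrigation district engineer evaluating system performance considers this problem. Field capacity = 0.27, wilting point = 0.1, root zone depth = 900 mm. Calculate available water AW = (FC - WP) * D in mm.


AW = (FC - WP) * D
   = (0.27 - 0.1) * 900
   = 0.17 * 900
   = 153 mm


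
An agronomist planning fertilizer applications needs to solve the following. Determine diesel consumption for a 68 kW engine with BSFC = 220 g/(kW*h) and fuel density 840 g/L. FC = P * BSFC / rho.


FC = P * BSFC / rho_fuel
   = 68 * 220 / 840
   = 14960 / 840
   = 17.81 L/h


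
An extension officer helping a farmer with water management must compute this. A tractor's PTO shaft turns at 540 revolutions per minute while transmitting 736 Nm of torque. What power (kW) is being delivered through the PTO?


P = 2*pi*n*T / 60000
  = 2*pi * 540 * 736 / 60000
  = 2497189.17 / 60000
  = 41.62 kW


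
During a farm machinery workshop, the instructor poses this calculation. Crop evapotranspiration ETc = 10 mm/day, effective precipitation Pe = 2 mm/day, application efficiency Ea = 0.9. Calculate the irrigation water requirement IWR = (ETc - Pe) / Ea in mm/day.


IWR = (ETc - Pe) / Ea
    = (10 - 2) / 0.9
    = 8 / 0.9
    = 8.89 mm/day


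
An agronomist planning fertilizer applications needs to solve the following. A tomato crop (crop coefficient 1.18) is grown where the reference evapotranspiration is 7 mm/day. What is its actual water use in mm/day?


ETc = Kc * ET0
    = 1.18 * 7
    = 8.26 mm/day


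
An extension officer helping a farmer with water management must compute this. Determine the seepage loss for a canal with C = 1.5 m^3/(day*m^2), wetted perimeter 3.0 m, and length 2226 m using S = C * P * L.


S = C * P * L
  = 1.5 * 3.0 * 2226
  = 10017 m^3/day


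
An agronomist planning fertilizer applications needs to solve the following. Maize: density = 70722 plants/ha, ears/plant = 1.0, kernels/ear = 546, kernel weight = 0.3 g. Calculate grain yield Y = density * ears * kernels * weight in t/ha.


Y = density * ears * kernels * kw
  = 70722 * 1.0 * 546 * 0.3 g/ha
  = 11584263.60 g/ha
  = 11584.26 kg/ha = 11.58 t/ha


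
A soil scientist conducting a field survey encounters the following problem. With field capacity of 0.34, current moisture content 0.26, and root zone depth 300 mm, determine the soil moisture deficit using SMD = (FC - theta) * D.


SMD = (FC - theta) * D
    = (0.34 - 0.26) * 300
    = 0.080 * 300
    = 24 mm


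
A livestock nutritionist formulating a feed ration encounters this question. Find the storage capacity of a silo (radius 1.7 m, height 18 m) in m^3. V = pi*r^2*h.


V = pi * r^2 * h
  = pi * 1.7^2 * 18
  = pi * 2.89 * 18
  = 163.43 m^3


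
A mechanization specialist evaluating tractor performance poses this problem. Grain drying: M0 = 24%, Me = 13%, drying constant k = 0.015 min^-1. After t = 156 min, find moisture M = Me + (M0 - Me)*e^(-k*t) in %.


M = Me + (M0 - Me) * e^(-k*t)
  = 13 + (24 - 13) * e^(-0.015*156)
  = 13 + 11 * e^(-2.340)
  = 13 + 11 * 0.09633
  = 13 + 1.0596
  = 14.06%


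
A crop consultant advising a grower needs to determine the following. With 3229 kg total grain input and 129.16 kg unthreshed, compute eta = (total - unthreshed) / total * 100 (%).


eta = (total - unthreshed) / total * 100
    = (3229 - 129.16) / 3229 * 100
    = 3099.84 / 3229 * 100
    = 96%


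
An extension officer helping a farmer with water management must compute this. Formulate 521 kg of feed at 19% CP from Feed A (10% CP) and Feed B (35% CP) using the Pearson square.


parts_A = CP_b - target = 35 - 19 = 16
parts_B = target - CP_a = 19 - 10 = 9
total_parts = 16 + 9 = 25
Feed A = 521 * 16 / 25 = 333.44 kg
Feed B = 521 * 9 / 25 = 187.56 kg

333.44 kg


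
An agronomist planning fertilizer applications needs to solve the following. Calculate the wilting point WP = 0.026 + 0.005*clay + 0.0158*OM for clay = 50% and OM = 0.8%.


WP = 0.026 + 0.005*50 + 0.0158*0.8
   = 0.026 + 0.2500 + 0.0126
   = 0.2886


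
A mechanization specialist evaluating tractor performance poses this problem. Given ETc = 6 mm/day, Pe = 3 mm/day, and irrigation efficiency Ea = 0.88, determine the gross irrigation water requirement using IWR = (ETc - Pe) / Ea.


IWR = (ETc - Pe) / Ea
    = (6 - 3) / 0.88
    = 3 / 0.88
    = 3.41 mm/day


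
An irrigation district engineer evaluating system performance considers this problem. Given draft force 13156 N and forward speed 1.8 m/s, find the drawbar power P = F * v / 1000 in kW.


P = F * v / 1000
  = 13156 * 1.8 / 1000
  = 23680.80 / 1000
  = 23.68 kW


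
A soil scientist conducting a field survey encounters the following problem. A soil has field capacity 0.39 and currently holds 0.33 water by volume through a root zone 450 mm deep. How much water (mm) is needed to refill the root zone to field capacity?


SMD = (FC - theta) * D
    = (0.39 - 0.33) * 450
    = 0.060 * 450
    = 27 mm


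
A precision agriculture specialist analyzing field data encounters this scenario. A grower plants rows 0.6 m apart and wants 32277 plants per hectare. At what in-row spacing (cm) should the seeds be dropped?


spacing = 10000 / (row_sp * density)
        = 10000 / (0.6 * 32277)
        = 10000 / 19366.20
        = 0.51636 m = 51.64 cm


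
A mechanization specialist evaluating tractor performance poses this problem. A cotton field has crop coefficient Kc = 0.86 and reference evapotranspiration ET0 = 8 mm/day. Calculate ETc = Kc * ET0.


ETc = Kc * ET0
    = 0.86 * 8
    = 6.88 mm/day


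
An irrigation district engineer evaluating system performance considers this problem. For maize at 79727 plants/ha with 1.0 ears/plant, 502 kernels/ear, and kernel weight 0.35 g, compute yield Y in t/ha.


Y = density * ears * kernels * kw
  = 79727 * 1.0 * 502 * 0.35 g/ha
  = 14008033.90 g/ha
  = 14008.03 kg/ha = 14.01 t/ha


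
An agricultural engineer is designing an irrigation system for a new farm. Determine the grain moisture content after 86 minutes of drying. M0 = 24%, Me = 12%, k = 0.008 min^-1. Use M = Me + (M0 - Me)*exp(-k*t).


M = Me + (M0 - Me) * e^(-k*t)
  = 12 + (24 - 12) * e^(-0.008*86)
  = 12 + 12 * e^(-0.688)
  = 12 + 12 * 0.50258
  = 12 + 6.0310
  = 18.03%


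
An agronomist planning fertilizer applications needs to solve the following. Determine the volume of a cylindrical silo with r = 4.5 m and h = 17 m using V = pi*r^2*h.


V = pi * r^2 * h
  = pi * 4.5^2 * 17
  = pi * 20.25 * 17
  = 1081.49 m^3


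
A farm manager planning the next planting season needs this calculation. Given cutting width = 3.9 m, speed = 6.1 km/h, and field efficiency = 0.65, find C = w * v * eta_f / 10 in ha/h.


C = w * v * eta_f / 10
  = 3.9 * 6.1 * 0.65 / 10
  = 15.46 / 10
  = 1.55 ha/h


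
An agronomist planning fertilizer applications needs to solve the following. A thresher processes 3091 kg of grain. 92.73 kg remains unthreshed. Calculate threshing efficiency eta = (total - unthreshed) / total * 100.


eta = (total - unthreshed) / total * 100
    = (3091 - 92.73) / 3091 * 100
    = 2998.27 / 3091 * 100
    = 97%


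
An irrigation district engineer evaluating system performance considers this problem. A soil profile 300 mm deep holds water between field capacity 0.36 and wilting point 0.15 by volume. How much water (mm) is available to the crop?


AW = (FC - WP) * D
   = (0.36 - 0.15) * 300
   = 0.21 * 300
   = 63 mm


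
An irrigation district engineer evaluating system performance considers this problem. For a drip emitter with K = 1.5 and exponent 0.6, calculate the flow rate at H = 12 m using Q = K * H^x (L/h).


Q = K * H^x
  = 1.5 * 12^0.6
  = 1.5 * 4.4413
  = 6.66 L/h


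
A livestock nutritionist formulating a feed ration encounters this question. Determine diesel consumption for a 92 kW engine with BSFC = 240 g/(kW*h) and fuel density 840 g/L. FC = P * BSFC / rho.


FC = P * BSFC / rho_fuel
   = 92 * 240 / 840
   = 22080 / 840
   = 26.29 L/h


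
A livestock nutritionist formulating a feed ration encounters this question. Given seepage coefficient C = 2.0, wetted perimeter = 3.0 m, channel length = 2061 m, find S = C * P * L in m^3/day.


S = C * P * L
  = 2.0 * 3.0 * 2061
  = 12366 m^3/day


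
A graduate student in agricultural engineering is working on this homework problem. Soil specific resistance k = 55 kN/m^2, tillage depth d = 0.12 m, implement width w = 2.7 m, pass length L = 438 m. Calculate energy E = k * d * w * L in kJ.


E = k * d * w * L
  = 55 * 0.12 * 2.7 * 438
  = 7805.16 kJ
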